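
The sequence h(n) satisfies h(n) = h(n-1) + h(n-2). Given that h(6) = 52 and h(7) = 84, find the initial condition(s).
Work backwards using h(k) = h(k+2) - h(k+1):
h(5) = h(7) - h(6) = 84 - 52 = 32
h(4) = h(6) - h(5) = 52 - 32 = 20
h(3) = h(5) - h(4) = 32 - 20 = 12
h(2) = h(4) - h(3) = 20 - 12 = 8
h(1) = h(3) - h(2) = 12 - 8 = 4
h(0) = h(2) - h(1) = 8 - 4 = 4

h(0) = 4, h(1) = 4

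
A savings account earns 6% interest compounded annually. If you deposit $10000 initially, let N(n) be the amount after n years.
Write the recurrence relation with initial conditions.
Each year the balance grows by 6%, i.e. is multiplied by 1 + 6/100 = 1.06, so N(n) = 1.06 × N(n-1). The initial deposit gives N(0) = 10000.
Unrolling gives the closed form N(n) = 10000 × (1.06)ⁿ.

N(n) = 1.06 × N(n-1), N(0) = 10000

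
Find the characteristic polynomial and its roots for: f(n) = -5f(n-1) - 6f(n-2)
Substitute f(n) = rⁿ and divide through by rⁿ⁻²: r² + 5r + 6 = 0
Factor: (r + 3)(r + 2) = 0, so r = -3, -2.
General solution: f(n) = A·(-3)ⁿ + B·(-2)ⁿ

Characteristic: r² + 5r + 6 = 0, Roots: r = -3, -2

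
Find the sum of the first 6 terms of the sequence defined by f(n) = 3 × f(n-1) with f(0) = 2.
Computing the sequence terms: 2, 6, 18, 54, 162, 486
Adding these values together:

728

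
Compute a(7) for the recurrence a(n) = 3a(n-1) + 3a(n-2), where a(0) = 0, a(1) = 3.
Computing the sequence terms:
0, 3, 9, 36, 135, 513, 1944, 7371

7371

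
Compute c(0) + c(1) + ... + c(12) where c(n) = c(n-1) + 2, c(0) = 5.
Computing the sequence terms: 5, 7, 9, 11, 13, 15, 17, 19, 21, 23, 25, 27, 29
Adding these values together:

221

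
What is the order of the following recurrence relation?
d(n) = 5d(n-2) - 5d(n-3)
The order is the largest lag k for which d(n-k) appears. Here the deepest term is d(n-3), so the order is 3.

Order 3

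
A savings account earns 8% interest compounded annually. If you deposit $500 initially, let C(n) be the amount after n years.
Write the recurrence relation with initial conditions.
Each year the balance grows by 8%, i.e. is multiplied by 1 + 8/100 = 1.08, so C(n) = 1.08 × C(n-1). The initial deposit gives C(0) = 500.
Unrolling gives the closed form C(n) = 500 × (1.08)ⁿ.

C(n) = 1.08 × C(n-1), C(0) = 500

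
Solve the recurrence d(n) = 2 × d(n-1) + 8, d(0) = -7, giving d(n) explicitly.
Recurrence: d(n) = 2 × d(n-1) + 8, initial: d(0) = -7.
Try d(n) = A·2ⁿ + C. Substituting: A·2ⁿ + C = 2(A·2ⁿ⁻¹ + C) + 8 = A·2ⁿ + 2C + 8, so C = 2C + 8, giving C = -8. Then d(0) = A - 8 = -7 gives A = 1.

d(n) = 2ⁿ - 8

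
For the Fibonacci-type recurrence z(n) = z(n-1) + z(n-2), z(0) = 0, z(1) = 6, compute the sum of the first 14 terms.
Computing the sequence terms: 0, 6, 6, 12, 18, 30, 48, 78, 126, 204, 330, 534, 864, 1398
Adding these values together:

3654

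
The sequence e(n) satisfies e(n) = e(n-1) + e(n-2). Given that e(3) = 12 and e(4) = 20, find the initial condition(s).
Work backwards using e(k) = e(k+2) - e(k+1):
e(2) = e(4) - e(3) = 20 - 12 = 8
e(1) = e(3) - e(2) = 12 - 8 = 4
e(0) = e(2) - e(1) = 8 - 4 = 4

e(0) = 4, e(1) = 4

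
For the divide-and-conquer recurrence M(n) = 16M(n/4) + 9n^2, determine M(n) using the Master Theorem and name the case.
Master Theorem template: M(n) = a·M(n/b) + f(n).
Here: a=16, b=4, f(n)=9n^2
Compute log_b(a) = log_4(16) = 2.
f(n) = 9n^2 = Θ(n^2). Case 2: M(n) = Θ(n^2 log n).

Case 2: M(n) = Θ(n^2 log n)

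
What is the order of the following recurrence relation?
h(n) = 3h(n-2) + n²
The order is the largest lag k for which h(n-k) appears. Here the deepest term is h(n-2) (the n² term is non-homogeneous and does not affect the order), so the order is 2.

Order 2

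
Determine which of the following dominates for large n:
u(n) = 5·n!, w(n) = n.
Comparing growth rates:
Growth-rate hierarchy: log n ≺ any polynomial ≺ any exponential cⁿ (c>1) ≺ n! ≺ nⁿ.
factorial dominates polynomial degree 1 asymptotically.

u(n) grows faster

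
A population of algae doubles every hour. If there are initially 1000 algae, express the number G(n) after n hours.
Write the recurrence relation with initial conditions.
Each hour multiplies the count by 2, so the count after n hours depends only on the count after n-1 hours: G(n) = 2 × G(n-1). The starting count gives G(0) = 1000.
Unrolling n times gives the closed form G(n) = 1000 × 2ⁿ.

G(n) = 2 × G(n-1), G(0) = 1000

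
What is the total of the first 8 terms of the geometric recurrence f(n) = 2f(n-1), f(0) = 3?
Computing the sequence terms: 3, 6, 12, 24, 48, 96, 192, 384
Adding these values together:

765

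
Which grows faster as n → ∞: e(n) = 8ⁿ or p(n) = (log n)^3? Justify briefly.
Comparing growth rates:
Growth-rate hierarchy: log n ≺ any polynomial ≺ any exponential cⁿ (c>1) ≺ n! ≺ nⁿ.
exponential base 8 dominates polylogarithmic (log n)^3 asymptotically.

e(n) grows faster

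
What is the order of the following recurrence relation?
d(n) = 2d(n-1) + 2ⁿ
The order is the largest lag k for which d(n-k) appears. Here the deepest term is d(n-1) (the 2ⁿ term is non-homogeneous and does not affect the order), so the order is 1.

Order 1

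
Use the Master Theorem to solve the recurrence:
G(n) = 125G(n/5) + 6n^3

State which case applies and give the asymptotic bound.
Master Theorem template: G(n) = a·G(n/b) + f(n).
Here: a=125, b=5, f(n)=6n^3
Compute log_b(a) = log_5(125) = 3.
f(n) = 6n^3 = Θ(n^3). Case 2: G(n) = Θ(n^3 log n).

Case 2: G(n) = Θ(n^3 log n)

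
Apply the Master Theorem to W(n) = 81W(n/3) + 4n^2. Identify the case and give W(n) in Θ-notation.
Master Theorem template: W(n) = a·W(n/b) + f(n).
Here: a=81, b=3, f(n)=4n^2
Compute log_b(a) = log_3(81) = 4.
f(n) = 4n^2 = O(n^(4-ε)) with ε = 2. Case 1: W(n) = Θ(n^log_b(a)) = Θ(n^4).

Case 1: W(n) = Θ(n^4)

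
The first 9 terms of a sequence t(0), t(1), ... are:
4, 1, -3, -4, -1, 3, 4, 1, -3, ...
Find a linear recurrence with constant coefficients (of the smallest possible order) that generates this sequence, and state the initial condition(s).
Look for the lowest-order linear relation among consecutive terms.
Observation: t(n) - 1·t(n-1) - (-1)·t(n-2) = 0 holds for the shown terms, and no order-1 relation t(n) = α·t(n-1) + β fits.
Check at n=3: 1·-3 + (-1)·1 = -4. ✓

t(n) = t(n-1) - t(n-2), t(0) = 4, t(1) = 1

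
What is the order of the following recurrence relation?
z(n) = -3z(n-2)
The order is the largest lag k for which z(n-k) appears. Here the deepest term is z(n-2), so the order is 2.

Order 2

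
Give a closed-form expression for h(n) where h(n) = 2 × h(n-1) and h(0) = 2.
Recurrence: h(n) = 2 × h(n-1), initial: h(0) = 2.
Each term is 2 times the previous, so this is geometric with ratio 2. After n steps: h(n) = h(0)·2ⁿ = 2·2ⁿ.

h(n) = 2·2ⁿ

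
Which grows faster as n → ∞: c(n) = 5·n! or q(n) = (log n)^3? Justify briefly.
Comparing growth rates:
Growth-rate hierarchy: log n ≺ any polynomial ≺ any exponential cⁿ (c>1) ≺ n! ≺ nⁿ.
factorial dominates polylogarithmic (log n)^3 asymptotically.

c(n) grows faster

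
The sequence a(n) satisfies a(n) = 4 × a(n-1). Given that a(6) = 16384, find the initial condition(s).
In general a(n) = 4ⁿ · a(0). At n = 6: a(0) = a(6) / 4^6 = 16384 / 4096 = 4.

a(0) = 4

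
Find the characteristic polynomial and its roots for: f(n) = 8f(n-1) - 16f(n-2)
Substitute f(n) = rⁿ and divide through by rⁿ⁻²: r² - 8r + 16 = 0
Factor: (r - 4)² = 0, so r = 4 (double root).
General solution: f(n) = (A + Bn)·4ⁿ

Characteristic: r² - 8r + 16 = 0, Roots: r = 4 (double root)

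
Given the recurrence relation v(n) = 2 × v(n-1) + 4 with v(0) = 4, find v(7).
Computing step by step:
v(0) = 4
v(1) = 2 × 4 + 4 = 12
v(2) = 2 × 12 + 4 = 28
v(3) = 2 × 28 + 4 = 60
v(4) = 2 × 60 + 4 = 124
v(5) = 2 × 124 + 4 = 252
v(6) = 2 × 252 + 4 = 508
v(7) = 2 × 508 + 4 = 1020

1020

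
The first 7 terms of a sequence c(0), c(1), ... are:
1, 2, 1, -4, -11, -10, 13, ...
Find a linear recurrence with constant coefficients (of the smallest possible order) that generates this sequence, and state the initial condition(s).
Look for the lowest-order linear relation among consecutive terms.
Observation: c(n) - 2·c(n-1) - (-3)·c(n-2) = 0 holds for the shown terms, and no order-1 relation c(n) = α·c(n-1) + β fits.
Check at n=3: 2·1 + (-3)·2 = -4. ✓

c(n) = 2c(n-1) - 3c(n-2), c(0) = 1, c(1) = 2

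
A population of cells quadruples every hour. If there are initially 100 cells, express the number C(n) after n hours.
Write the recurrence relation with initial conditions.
Each hour multiplies the count by 4, so the count after n hours depends only on the count after n-1 hours: C(n) = 4 × C(n-1). The starting count gives C(0) = 100.
Unrolling n times gives the closed form C(n) = 100 × 4ⁿ.

C(n) = 4 × C(n-1), C(0) = 100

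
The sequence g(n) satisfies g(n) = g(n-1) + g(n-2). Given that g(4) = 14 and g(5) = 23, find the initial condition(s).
Work backwards using g(k) = g(k+2) - g(k+1):
g(3) = g(5) - g(4) = 23 - 14 = 9
g(2) = g(4) - g(3) = 14 - 9 = 5
g(1) = g(3) - g(2) = 9 - 5 = 4
g(0) = g(2) - g(1) = 5 - 4 = 1

g(0) = 1, g(1) = 4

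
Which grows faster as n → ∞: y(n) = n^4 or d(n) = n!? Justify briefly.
Comparing growth rates:
Growth-rate hierarchy: log n ≺ any polynomial ≺ any exponential cⁿ (c>1) ≺ n! ≺ nⁿ.
factorial dominates polynomial degree 4 asymptotically.

d(n) grows faster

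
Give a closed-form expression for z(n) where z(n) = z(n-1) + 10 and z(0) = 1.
Recurrence: z(n) = z(n-1) + 10, initial: z(0) = 1.
Each step adds 10, so z(n) = z(0) + 10n = 10n + 1.

z(n) = 10n + 1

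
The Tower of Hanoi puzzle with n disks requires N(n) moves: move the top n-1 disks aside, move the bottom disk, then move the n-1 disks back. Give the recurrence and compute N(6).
Moving n disks = move the top n-1 disks aside (N(n-1) moves) + move the largest disk (1 move) + move the n-1 disks back on top (N(n-1) moves), so N(n) = 2N(n-1) + 1, with N(1) = 1 (a single disk takes one move).
First terms: 1, 3, 7, 15, 31, 63, … — each is one less than a power of 2. Indeed N(n) + 1 = 2(N(n-1) + 1) with N(1) + 1 = 2, so N(n) + 1 = 2ⁿ and N(n) = 2ⁿ - 1.
Hence N(6) = 2^6 - 1 = 64 - 1 = 63.

N(n) = 2N(n-1) + 1, N(1) = 1; N(6) = 63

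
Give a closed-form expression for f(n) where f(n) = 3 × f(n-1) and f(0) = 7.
Recurrence: f(n) = 3 × f(n-1), initial: f(0) = 7.
Each term is 3 times the previous, so this is geometric with ratio 3. After n steps: f(n) = f(0)·3ⁿ = 7·3ⁿ.

f(n) = 7·3ⁿ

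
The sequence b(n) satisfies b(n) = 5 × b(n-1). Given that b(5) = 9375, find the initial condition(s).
In general b(n) = 5ⁿ · b(0). At n = 5: b(0) = b(5) / 5^5 = 9375 / 3125 = 3.

b(0) = 3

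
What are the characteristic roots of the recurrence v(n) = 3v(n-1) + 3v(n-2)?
Substitute v(n) = rⁿ and divide through by rⁿ⁻²: r² - 3r - 3 = 0
Discriminant: 3² + 4·3 = 21, not a perfect square, so by the quadratic formula r = (3 ± √21)/2.
General solution: v(n) = A·r₁ⁿ + B·r₂ⁿ where r₁,r₂ = (3 ± √21)/2

Characteristic: r² - 3r - 3 = 0, Roots: r = (3 ± √21)/2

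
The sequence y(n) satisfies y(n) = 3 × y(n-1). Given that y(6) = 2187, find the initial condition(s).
In general y(n) = 3ⁿ · y(0). At n = 6: y(0) = y(6) / 3^6 = 2187 / 729 = 3.

y(0) = 3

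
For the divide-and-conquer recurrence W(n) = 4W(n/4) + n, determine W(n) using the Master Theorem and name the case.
Master Theorem template: W(n) = a·W(n/b) + f(n).
Here: a=4, b=4, f(n)=n
Compute log_b(a) = log_4(4) = 1.
f(n) = n = Θ(n). Case 2: W(n) = Θ(n log n).

Case 2: W(n) = Θ(n log n)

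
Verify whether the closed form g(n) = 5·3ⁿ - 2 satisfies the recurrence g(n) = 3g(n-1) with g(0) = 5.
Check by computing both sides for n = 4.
From the recurrence with g(0) = 5:
  g(0) = 5, g(1) = 15, g(2) = 45, g(3) = 135, g(4) = 405
  so the recurrence gives g(4) = 405.
From the proposed closed form g(n) = 5·3ⁿ - 2:
  g(4) = 403.
The recurrence gives 405 but the closed form gives 403, so the closed form does not satisfy the recurrence.

No, the closed form is incorrect.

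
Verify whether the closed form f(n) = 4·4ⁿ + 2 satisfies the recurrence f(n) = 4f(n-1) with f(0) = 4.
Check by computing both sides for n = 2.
From the recurrence with f(0) = 4:
  f(0) = 4, f(1) = 16, f(2) = 64
  so the recurrence gives f(2) = 64.
From the proposed closed form f(n) = 4·4ⁿ + 2:
  f(2) = 66.
The recurrence gives 64 but the closed form gives 66, so the closed form does not satisfy the recurrence.

No, the closed form is incorrect.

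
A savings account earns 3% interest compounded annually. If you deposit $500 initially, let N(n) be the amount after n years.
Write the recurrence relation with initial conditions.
Each year the balance grows by 3%, i.e. is multiplied by 1 + 3/100 = 1.03, so N(n) = 1.03 × N(n-1). The initial deposit gives N(0) = 500.
Unrolling gives the closed form N(n) = 500 × (1.03)ⁿ.

N(n) = 1.03 × N(n-1), N(0) = 500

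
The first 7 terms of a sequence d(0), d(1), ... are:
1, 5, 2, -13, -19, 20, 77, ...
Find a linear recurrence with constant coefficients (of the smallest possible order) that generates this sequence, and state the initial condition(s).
Look for the lowest-order linear relation among consecutive terms.
Observation: d(n) - 1·d(n-1) - (-3)·d(n-2) = 0 holds for the shown terms, and no order-1 relation d(n) = α·d(n-1) + β fits.
Check at n=3: 1·2 + (-3)·5 = -13. ✓

d(n) = d(n-1) - 3d(n-2), d(0) = 1, d(1) = 5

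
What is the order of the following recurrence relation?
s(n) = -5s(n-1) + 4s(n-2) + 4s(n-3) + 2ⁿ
The order is the largest lag k for which s(n-k) appears. Here the deepest term is s(n-3) (the 2ⁿ term is non-homogeneous and does not affect the order), so the order is 3.

Order 3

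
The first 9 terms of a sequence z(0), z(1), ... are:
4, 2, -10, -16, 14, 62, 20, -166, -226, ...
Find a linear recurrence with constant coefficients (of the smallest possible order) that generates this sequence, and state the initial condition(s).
Look for the lowest-order linear relation among consecutive terms.
Observation: z(n) - 1·z(n-1) - (-3)·z(n-2) = 0 holds for the shown terms, and no order-1 relation z(n) = α·z(n-1) + β fits.
Check at n=3: 1·-10 + (-3)·2 = -16. ✓

z(n) = z(n-1) - 3z(n-2), z(0) = 4, z(1) = 2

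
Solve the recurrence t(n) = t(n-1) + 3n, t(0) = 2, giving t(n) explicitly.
Recurrence: t(n) = t(n-1) + 3n, initial: t(0) = 2.
Telescoping: t(n) = t(0) + 3·Σᵢ₌₁ⁿ i = 2 + 3·n(n+1)/2.

t(n) = 3·n(n+1)/2 + 2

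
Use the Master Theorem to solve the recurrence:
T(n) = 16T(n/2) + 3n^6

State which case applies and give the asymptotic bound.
Master Theorem template: T(n) = a·T(n/b) + f(n).
Here: a=16, b=2, f(n)=3n^6
Compute log_b(a) = log_2(16) = 4.
f(n) = 3n^6 = Ω(n^(4+ε)) with ε = 2, and the regularity condition holds (a·f(n/b) = (a/b^6)·f(n) with a/b^6 = 2^-2 < 1). Case 3: T(n) = Θ(f(n)) = Θ(n^6).

Case 3: T(n) = Θ(n^6)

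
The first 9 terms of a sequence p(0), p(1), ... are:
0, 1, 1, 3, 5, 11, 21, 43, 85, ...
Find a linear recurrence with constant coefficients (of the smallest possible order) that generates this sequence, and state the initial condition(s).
Look for the lowest-order linear relation among consecutive terms.
Observation: p(n) - 1·p(n-1) - (2)·p(n-2) = 0 holds for the shown terms, and no order-1 relation p(n) = α·p(n-1) + β fits.
Check at n=3: 1·1 + (2)·1 = 3. ✓

p(n) = p(n-1) + 2p(n-2), p(0) = 0, p(1) = 1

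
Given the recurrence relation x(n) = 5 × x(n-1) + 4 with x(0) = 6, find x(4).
Computing step by step:
x(0) = 6
x(1) = 5 × 6 + 4 = 34
x(2) = 5 × 34 + 4 = 174
x(3) = 5 × 174 + 4 = 874
x(4) = 5 × 874 + 4 = 4374

4374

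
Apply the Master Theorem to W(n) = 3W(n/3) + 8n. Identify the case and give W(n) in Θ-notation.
Master Theorem template: W(n) = a·W(n/b) + f(n).
Here: a=3, b=3, f(n)=8n
Compute log_b(a) = log_3(3) = 1.
f(n) = 8n = Θ(n). Case 2: W(n) = Θ(n log n).

Case 2: W(n) = Θ(n log n)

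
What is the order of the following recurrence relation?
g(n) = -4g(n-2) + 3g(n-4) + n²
The order is the largest lag k for which g(n-k) appears. Here the deepest term is g(n-4) (the n² term is non-homogeneous and does not affect the order), so the order is 4.

Order 4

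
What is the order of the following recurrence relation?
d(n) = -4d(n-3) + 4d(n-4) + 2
The order is the largest lag k for which d(n-k) appears. Here the deepest term is d(n-4) (the 2 term is non-homogeneous and does not affect the order), so the order is 4.

Order 4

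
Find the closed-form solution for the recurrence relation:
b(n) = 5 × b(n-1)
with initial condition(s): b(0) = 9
Recurrence: b(n) = 5 × b(n-1), initial: b(0) = 9.
Each term is 5 times the previous, so this is geometric with ratio 5. After n steps: b(n) = b(0)·5ⁿ = 9·5ⁿ.

b(n) = 9·5ⁿ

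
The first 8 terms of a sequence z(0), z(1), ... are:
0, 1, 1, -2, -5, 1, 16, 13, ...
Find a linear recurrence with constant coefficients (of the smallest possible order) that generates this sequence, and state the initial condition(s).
Look for the lowest-order linear relation among consecutive terms.
Observation: z(n) - 1·z(n-1) - (-3)·z(n-2) = 0 holds for the shown terms, and no order-1 relation z(n) = α·z(n-1) + β fits.
Check at n=3: 1·1 + (-3)·1 = -2. ✓

z(n) = z(n-1) - 3z(n-2), z(0) = 0, z(1) = 1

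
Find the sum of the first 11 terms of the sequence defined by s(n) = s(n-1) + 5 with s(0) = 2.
Computing the sequence terms: 2, 7, 12, 17, 22, 27, 32, 37, 42, 47, 52
Adding these values together:

297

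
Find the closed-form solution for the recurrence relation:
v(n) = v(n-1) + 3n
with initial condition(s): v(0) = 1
Recurrence: v(n) = v(n-1) + 3n, initial: v(0) = 1.
Telescoping: v(n) = v(0) + 3·Σᵢ₌₁ⁿ i = 1 + 3·n(n+1)/2.

v(n) = 3·n(n+1)/2 + 1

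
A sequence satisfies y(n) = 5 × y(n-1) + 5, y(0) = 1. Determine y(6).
Computing step by step:
y(0) = 1
y(1) = 5 × 1 + 5 = 10
y(2) = 5 × 10 + 5 = 55
y(3) = 5 × 55 + 5 = 280
y(4) = 5 × 280 + 5 = 1405
y(5) = 5 × 1405 + 5 = 7030
y(6) = 5 × 7030 + 5 = 35155

35155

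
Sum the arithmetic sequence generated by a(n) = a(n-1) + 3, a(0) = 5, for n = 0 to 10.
Computing the sequence terms: 5, 8, 11, 14, 17, 20, 23, 26, 29, 32, 35
Adding these values together:

220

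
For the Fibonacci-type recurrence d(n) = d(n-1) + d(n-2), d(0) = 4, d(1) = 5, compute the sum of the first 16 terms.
Computing the sequence terms: 4, 5, 9, 14, 23, 37, 60, 97, 157, 254, 411, 665, 1076, 1741, 2817, 4558
Adding these values together:

11928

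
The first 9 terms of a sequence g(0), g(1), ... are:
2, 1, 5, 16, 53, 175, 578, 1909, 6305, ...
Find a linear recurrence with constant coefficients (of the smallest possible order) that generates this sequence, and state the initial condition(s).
Look for the lowest-order linear relation among consecutive terms.
Observation: g(n) - 3·g(n-1) - (1)·g(n-2) = 0 holds for the shown terms, and no order-1 relation g(n) = α·g(n-1) + β fits.
Check at n=3: 3·5 + (1)·1 = 16. ✓

g(n) = 3g(n-1) + g(n-2), g(0) = 2, g(1) = 1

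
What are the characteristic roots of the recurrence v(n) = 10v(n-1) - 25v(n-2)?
Substitute v(n) = rⁿ and divide through by rⁿ⁻²: r² - 10r + 25 = 0
Factor: (r - 5)² = 0, so r = 5 (double root).
General solution: v(n) = (A + Bn)·5ⁿ

Characteristic: r² - 10r + 25 = 0, Roots: r = 5 (double root)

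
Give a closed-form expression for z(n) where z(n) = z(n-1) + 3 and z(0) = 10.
Recurrence: z(n) = z(n-1) + 3, initial: z(0) = 10.
Each step adds 3, so z(n) = z(0) + 3n = 3n + 10.

z(n) = 3n + 10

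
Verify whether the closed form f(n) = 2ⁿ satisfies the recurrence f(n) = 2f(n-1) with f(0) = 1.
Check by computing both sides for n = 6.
From the recurrence with f(0) = 1:
  f(0) = 1, f(1) = 2, f(2) = 4, f(3) = 8, f(4) = 16, f(5) = 32, f(6) = 64
  so the recurrence gives f(6) = 64.
From the proposed closed form f(n) = 2ⁿ:
  f(6) = 64.
Both sides give 64 at n = 6, and the initial condition(s) match, so the closed form is consistent.

Yes, the closed form is correct.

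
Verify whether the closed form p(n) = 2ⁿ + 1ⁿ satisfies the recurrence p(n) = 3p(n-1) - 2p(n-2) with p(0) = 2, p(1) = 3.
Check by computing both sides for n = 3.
From the recurrence with p(0) = 2, p(1) = 3:
  p(0) = 2, p(1) = 3, p(2) = 5, p(3) = 9
  so the recurrence gives p(3) = 9.
From the proposed closed form p(n) = 2ⁿ + 1ⁿ:
  p(3) = 9.
Both sides give 9 at n = 3, and the initial condition(s) match, so the closed form is consistent.

Yes, the closed form is correct.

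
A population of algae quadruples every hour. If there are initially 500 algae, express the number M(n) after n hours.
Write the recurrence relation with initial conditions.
Each hour multiplies the count by 4, so the count after n hours depends only on the count after n-1 hours: M(n) = 4 × M(n-1). The starting count gives M(0) = 500.
Unrolling n times gives the closed form M(n) = 500 × 4ⁿ.

M(n) = 4 × M(n-1), M(0) = 500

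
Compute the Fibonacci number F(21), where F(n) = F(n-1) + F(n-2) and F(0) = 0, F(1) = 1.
Computing the sequence terms:
0, 1, 1, 2, 3, 5, 8, 13, 21, 34, 55, 89, 144, 233, 377, 610, 987, 1597, 2584, 4181, 6765, 10946

10946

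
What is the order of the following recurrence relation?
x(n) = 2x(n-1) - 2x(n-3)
The order is the largest lag k for which x(n-k) appears. Here the deepest term is x(n-3), so the order is 3.

Order 3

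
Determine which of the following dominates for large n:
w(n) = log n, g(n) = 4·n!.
Comparing growth rates:
Growth-rate hierarchy: log n ≺ any polynomial ≺ any exponential cⁿ (c>1) ≺ n! ≺ nⁿ.
factorial dominates logarithmic asymptotically.

g(n) grows faster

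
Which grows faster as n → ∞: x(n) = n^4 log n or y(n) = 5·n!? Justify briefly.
Comparing growth rates:
Growth-rate hierarchy: log n ≺ any polynomial ≺ any exponential cⁿ (c>1) ≺ n! ≺ nⁿ.
factorial dominates polynomial degree 4 (with log factor) asymptotically.

y(n) grows faster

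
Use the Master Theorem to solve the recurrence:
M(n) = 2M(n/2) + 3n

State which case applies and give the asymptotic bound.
Master Theorem template: M(n) = a·M(n/b) + f(n).
Here: a=2, b=2, f(n)=3n
Compute log_b(a) = log_2(2) = 1.
f(n) = 3n = Θ(n). Case 2: M(n) = Θ(n log n).

Case 2: M(n) = Θ(n log n)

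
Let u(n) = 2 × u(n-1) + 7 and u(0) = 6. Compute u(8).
Computing step by step:
u(0) = 6
u(1) = 2 × 6 + 7 = 19
u(2) = 2 × 19 + 7 = 45
u(3) = 2 × 45 + 7 = 97
u(4) = 2 × 97 + 7 = 201
u(5) = 2 × 201 + 7 = 409
u(6) = 2 × 409 + 7 = 825
u(7) = 2 × 825 + 7 = 1657
u(8) = 2 × 1657 + 7 = 3321

3321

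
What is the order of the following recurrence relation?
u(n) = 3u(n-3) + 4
The order is the largest lag k for which u(n-k) appears. Here the deepest term is u(n-3) (the 4 term is non-homogeneous and does not affect the order), so the order is 3.

Order 3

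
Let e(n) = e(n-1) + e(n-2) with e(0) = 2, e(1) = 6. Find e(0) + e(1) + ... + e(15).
Computing the sequence terms: 2, 6, 8, 14, 22, 36, 58, 94, 152, 246, 398, 644, 1042, 1686, 2728, 4414
Adding these values together:

11550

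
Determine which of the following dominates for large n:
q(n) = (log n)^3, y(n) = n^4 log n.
Comparing growth rates:
Growth-rate hierarchy: log n ≺ any polynomial ≺ any exponential cⁿ (c>1) ≺ n! ≺ nⁿ.
polynomial degree 4 (with log factor) dominates polylogarithmic (log n)^3 asymptotically.

y(n) grows faster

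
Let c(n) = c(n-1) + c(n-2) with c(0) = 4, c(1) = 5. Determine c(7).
Computing the sequence terms:
4, 5, 9, 14, 23, 37, 60, 97

97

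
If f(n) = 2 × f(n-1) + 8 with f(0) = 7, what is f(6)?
Computing step by step:
f(0) = 7
f(1) = 2 × 7 + 8 = 22
f(2) = 2 × 22 + 8 = 52
f(3) = 2 × 52 + 8 = 112
f(4) = 2 × 112 + 8 = 232
f(5) = 2 × 232 + 8 = 472
f(6) = 2 × 472 + 8 = 952

952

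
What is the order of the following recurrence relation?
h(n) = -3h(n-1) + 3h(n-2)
The order is the largest lag k for which h(n-k) appears. Here the deepest term is h(n-2), so the order is 2.

Order 2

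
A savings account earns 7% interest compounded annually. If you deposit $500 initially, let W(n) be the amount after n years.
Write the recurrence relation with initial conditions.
Each year the balance grows by 7%, i.e. is multiplied by 1 + 7/100 = 1.07, so W(n) = 1.07 × W(n-1). The initial deposit gives W(0) = 500.
Unrolling gives the closed form W(n) = 500 × (1.07)ⁿ.

W(n) = 1.07 × W(n-1), W(0) = 500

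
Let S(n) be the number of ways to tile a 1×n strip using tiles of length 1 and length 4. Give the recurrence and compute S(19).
Condition on the last tile: it has length 1 (leaving a 1×(n-1) strip) or length 4 (leaving a 1×(n-4) strip), so S(n) = S(n-1) + S(n-4) (order-4 linear recurrence).
For 0 ≤ i < 4 only unit tiles fit, so S(i) = 1.
Iterating the recurrence: S(4) = 2, S(5) = 3, S(6) = 4, S(7) = 5, S(8) = 7, S(9) = 10, S(10) = 14, S(11) = 19, S(12) = 26, S(13) = 36, S(14) = 50, S(15) = 69, S(16) = 95, S(17) = 131, S(18) = 181, S(19) = 250.

S(n) = S(n-1) + S(n-4), with S(i) = 1 for 0 ≤ i < 4; S(19) = 250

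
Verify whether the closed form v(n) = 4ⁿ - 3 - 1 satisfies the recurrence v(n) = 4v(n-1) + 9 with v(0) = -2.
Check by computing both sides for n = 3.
From the recurrence with v(0) = -2:
  v(0) = -2, v(1) = 1, v(2) = 13, v(3) = 61
  so the recurrence gives v(3) = 61.
From the proposed closed form v(n) = 4ⁿ - 3 - 1:
  v(3) = 60.
The recurrence gives 61 but the closed form gives 60, so the closed form does not satisfy the recurrence.

No, the closed form is incorrect.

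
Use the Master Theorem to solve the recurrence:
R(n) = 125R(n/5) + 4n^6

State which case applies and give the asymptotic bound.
Master Theorem template: R(n) = a·R(n/b) + f(n).
Here: a=125, b=5, f(n)=4n^6
Compute log_b(a) = log_5(125) = 3.
f(n) = 4n^6 = Ω(n^(3+ε)) with ε = 3, and the regularity condition holds (a·f(n/b) = (a/b^6)·f(n) with a/b^6 = 5^-3 < 1). Case 3: R(n) = Θ(f(n)) = Θ(n^6).

Case 3: R(n) = Θ(n^6)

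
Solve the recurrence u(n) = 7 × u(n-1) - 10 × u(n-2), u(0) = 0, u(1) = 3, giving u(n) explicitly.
Recurrence: u(n) = 7 × u(n-1) - 10 × u(n-2), initial: u(0) = 0, u(1) = 3.
Characteristic equation: r² - 7r + 10 = 0, which factors as (r - 5)(r - 2) = 0, so r = 5, 2. General solution u(n) = A·5ⁿ + B·2ⁿ. From u(0) = 0: A + B = 0. From u(1) = 3: 5A + 2B = 3. Solving gives A = 1, B = -1.

u(n) = 5ⁿ - 2ⁿ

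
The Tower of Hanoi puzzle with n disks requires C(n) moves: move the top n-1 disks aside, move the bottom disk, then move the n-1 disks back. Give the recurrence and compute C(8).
Moving n disks = move the top n-1 disks aside (C(n-1) moves) + move the largest disk (1 move) + move the n-1 disks back on top (C(n-1) moves), so C(n) = 2C(n-1) + 1, with C(1) = 1 (a single disk takes one move).
First terms: 1, 3, 7, 15, 31, 63, … — each is one less than a power of 2. Indeed C(n) + 1 = 2(C(n-1) + 1) with C(1) + 1 = 2, so C(n) + 1 = 2ⁿ and C(n) = 2ⁿ - 1.
Hence C(8) = 2^8 - 1 = 256 - 1 = 255.

C(n) = 2C(n-1) + 1, C(1) = 1; C(8) = 255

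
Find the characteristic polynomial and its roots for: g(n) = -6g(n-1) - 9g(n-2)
Substitute g(n) = rⁿ and divide through by rⁿ⁻²: r² + 6r + 9 = 0
Factor: (r + 3)² = 0, so r = -3 (double root).
General solution: g(n) = (A + Bn)·(-3)ⁿ

Characteristic: r² + 6r + 9 = 0, Roots: r = -3 (double root)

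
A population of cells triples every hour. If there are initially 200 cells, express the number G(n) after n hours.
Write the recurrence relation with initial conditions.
Each hour multiplies the count by 3, so the count after n hours depends only on the count after n-1 hours: G(n) = 3 × G(n-1). The starting count gives G(0) = 200.
Unrolling n times gives the closed form G(n) = 200 × 3ⁿ.

G(n) = 3 × G(n-1), G(0) = 200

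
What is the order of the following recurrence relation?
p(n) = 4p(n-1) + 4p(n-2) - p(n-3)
The order is the largest lag k for which p(n-k) appears. Here the deepest term is p(n-3), so the order is 3.

Order 3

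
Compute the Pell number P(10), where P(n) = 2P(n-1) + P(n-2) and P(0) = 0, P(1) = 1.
Computing the sequence terms:
0, 1, 2, 5, 12, 29, 70, 169, 408, 985, 2378

2378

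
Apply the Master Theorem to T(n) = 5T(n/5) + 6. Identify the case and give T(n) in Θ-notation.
Master Theorem template: T(n) = a·T(n/b) + f(n).
Here: a=5, b=5, f(n)=6
Compute log_b(a) = log_5(5) = 1.
f(n) = 6 = O(n^(1-ε)) with ε = 1. Case 1: T(n) = Θ(n^log_b(a)) = Θ(n).

Case 1: T(n) = Θ(n)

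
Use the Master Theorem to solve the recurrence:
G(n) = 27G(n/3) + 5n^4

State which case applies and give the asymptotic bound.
Master Theorem template: G(n) = a·G(n/b) + f(n).
Here: a=27, b=3, f(n)=5n^4
Compute log_b(a) = log_3(27) = 3.
f(n) = 5n^4 = Ω(n^(3+ε)) with ε = 1, and the regularity condition holds (a·f(n/b) = (a/b^4)·f(n) with a/b^4 = 3^-1 < 1). Case 3: G(n) = Θ(f(n)) = Θ(n^4).

Case 3: G(n) = Θ(n^4)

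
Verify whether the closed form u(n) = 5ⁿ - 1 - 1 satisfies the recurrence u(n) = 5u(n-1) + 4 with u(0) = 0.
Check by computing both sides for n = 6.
From the recurrence with u(0) = 0:
  u(0) = 0, u(1) = 4, u(2) = 24, u(3) = 124, u(4) = 624, u(5) = 3124, u(6) = 15624
  so the recurrence gives u(6) = 15624.
From the proposed closed form u(n) = 5ⁿ - 1 - 1:
  u(6) = 15623.
The recurrence gives 15624 but the closed form gives 15623, so the closed form does not satisfy the recurrence.

No, the closed form is incorrect.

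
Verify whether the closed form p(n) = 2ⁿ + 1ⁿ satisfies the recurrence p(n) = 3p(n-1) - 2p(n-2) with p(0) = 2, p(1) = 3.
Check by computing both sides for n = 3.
From the recurrence with p(0) = 2, p(1) = 3:
  p(0) = 2, p(1) = 3, p(2) = 5, p(3) = 9
  so the recurrence gives p(3) = 9.
From the proposed closed form p(n) = 2ⁿ + 1ⁿ:
  p(3) = 9.
Both sides give 9 at n = 3, and the initial condition(s) match, so the closed form is consistent.

Yes, the closed form is correct.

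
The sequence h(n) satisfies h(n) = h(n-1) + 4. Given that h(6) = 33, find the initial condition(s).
h(6) = h(0) + 6·4, so h(0) = 33 - 24 = 9.

h(0) = 9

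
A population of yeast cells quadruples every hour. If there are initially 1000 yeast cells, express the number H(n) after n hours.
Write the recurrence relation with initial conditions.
Each hour multiplies the count by 4, so the count after n hours depends only on the count after n-1 hours: H(n) = 4 × H(n-1). The starting count gives H(0) = 1000.
Unrolling n times gives the closed form H(n) = 1000 × 4ⁿ.

H(n) = 4 × H(n-1), H(0) = 1000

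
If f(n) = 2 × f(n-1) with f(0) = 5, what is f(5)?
Computing step by step:
f(0) = 5
f(1) = 2 × 5 = 10
f(2) = 2 × 10 = 20
f(3) = 2 × 20 = 40
f(4) = 2 × 40 = 80
f(5) = 2 × 80 = 160

160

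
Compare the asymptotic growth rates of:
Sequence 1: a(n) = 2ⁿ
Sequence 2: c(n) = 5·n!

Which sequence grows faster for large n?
Comparing growth rates:
Growth-rate hierarchy: log n ≺ any polynomial ≺ any exponential cⁿ (c>1) ≺ n! ≺ nⁿ.
factorial dominates exponential base 2 asymptotically.

c(n) grows faster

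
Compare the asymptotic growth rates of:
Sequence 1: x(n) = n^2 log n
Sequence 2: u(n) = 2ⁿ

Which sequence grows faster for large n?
Comparing growth rates:
Growth-rate hierarchy: log n ≺ any polynomial ≺ any exponential cⁿ (c>1) ≺ n! ≺ nⁿ.
exponential base 2 dominates polynomial degree 2 (with log factor) asymptotically.

u(n) grows faster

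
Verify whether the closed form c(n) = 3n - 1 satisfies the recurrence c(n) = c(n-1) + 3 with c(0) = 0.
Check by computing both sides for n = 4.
From the recurrence with c(0) = 0:
  c(0) = 0, c(1) = 3, c(2) = 6, c(3) = 9, c(4) = 12
  so the recurrence gives c(4) = 12.
From the proposed closed form c(n) = 3n - 1:
  c(4) = 11.
The recurrence gives 12 but the closed form gives 11, so the closed form does not satisfy the recurrence.

No, the closed form is incorrect.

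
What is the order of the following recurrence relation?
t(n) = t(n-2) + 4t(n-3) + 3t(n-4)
The order is the largest lag k for which t(n-k) appears. Here the deepest term is t(n-4), so the order is 4.

Order 4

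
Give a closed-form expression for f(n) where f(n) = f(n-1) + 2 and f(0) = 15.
Recurrence: f(n) = f(n-1) + 2, initial: f(0) = 15.
Each step adds 2, so f(n) = f(0) + 2n = 2n + 15.

f(n) = 2n + 15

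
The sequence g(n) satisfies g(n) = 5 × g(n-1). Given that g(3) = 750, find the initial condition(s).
In general g(n) = 5ⁿ · g(0). At n = 3: g(0) = g(3) / 5^3 = 750 / 125 = 6.

g(0) = 6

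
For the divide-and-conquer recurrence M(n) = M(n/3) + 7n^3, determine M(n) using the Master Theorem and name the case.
Master Theorem template: M(n) = a·M(n/b) + f(n).
Here: a=1, b=3, f(n)=7n^3
Compute log_b(a) = log_3(1) = 0.
f(n) = 7n^3 = Ω(n^(0+ε)) with ε = 3, and the regularity condition holds (a·f(n/b) = (a/b^3)·f(n) with a/b^3 = 3^-3 < 1). Case 3: M(n) = Θ(f(n)) = Θ(n^3).

Case 3: M(n) = Θ(n^3)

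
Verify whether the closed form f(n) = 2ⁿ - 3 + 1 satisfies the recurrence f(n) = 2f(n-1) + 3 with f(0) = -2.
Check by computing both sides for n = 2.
From the recurrence with f(0) = -2:
  f(0) = -2, f(1) = -1, f(2) = 1
  so the recurrence gives f(2) = 1.
From the proposed closed form f(n) = 2ⁿ - 3 + 1:
  f(2) = 2.
The recurrence gives 1 but the closed form gives 2, so the closed form does not satisfy the recurrence.

No, the closed form is incorrect.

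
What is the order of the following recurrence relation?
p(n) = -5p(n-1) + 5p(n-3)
The order is the largest lag k for which p(n-k) appears. Here the deepest term is p(n-3), so the order is 3.

Order 3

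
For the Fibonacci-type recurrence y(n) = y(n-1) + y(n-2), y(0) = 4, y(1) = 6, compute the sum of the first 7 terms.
Computing the sequence terms: 4, 6, 10, 16, 26, 42, 68
Adding these values together:

172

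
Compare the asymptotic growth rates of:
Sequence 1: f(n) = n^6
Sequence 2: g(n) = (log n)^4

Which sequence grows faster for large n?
Comparing growth rates:
Growth-rate hierarchy: log n ≺ any polynomial ≺ any exponential cⁿ (c>1) ≺ n! ≺ nⁿ.
polynomial degree 6 dominates polylogarithmic (log n)^4 asymptotically.

f(n) grows faster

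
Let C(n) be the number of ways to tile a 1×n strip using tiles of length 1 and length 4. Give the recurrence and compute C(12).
Condition on the last tile: it has length 1 (leaving a 1×(n-1) strip) or length 4 (leaving a 1×(n-4) strip), so C(n) = C(n-1) + C(n-4) (order-4 linear recurrence).
For 0 ≤ i < 4 only unit tiles fit, so C(i) = 1.
Iterating the recurrence: C(4) = 2, C(5) = 3, C(6) = 4, C(7) = 5, C(8) = 7, C(9) = 10, C(10) = 14, C(11) = 19, C(12) = 26.

C(n) = C(n-1) + C(n-4), with C(i) = 1 for 0 ≤ i < 4; C(12) = 26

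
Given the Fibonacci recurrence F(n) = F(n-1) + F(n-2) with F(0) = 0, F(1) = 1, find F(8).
Computing the sequence terms:
0, 1, 1, 2, 3, 5, 8, 13, 21

21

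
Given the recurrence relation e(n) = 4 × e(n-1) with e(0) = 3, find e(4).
Computing step by step:
e(0) = 3
e(1) = 4 × 3 = 12
e(2) = 4 × 12 = 48
e(3) = 4 × 48 = 192
e(4) = 4 × 192 = 768

768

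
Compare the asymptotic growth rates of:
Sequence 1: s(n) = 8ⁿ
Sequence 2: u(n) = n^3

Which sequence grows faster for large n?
Comparing growth rates:
Growth-rate hierarchy: log n ≺ any polynomial ≺ any exponential cⁿ (c>1) ≺ n! ≺ nⁿ.
exponential base 8 dominates polynomial degree 3 asymptotically.

s(n) grows faster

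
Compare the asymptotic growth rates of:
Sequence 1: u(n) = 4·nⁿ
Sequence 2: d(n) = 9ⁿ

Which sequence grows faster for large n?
Comparing growth rates:
Growth-rate hierarchy: log n ≺ any polynomial ≺ any exponential cⁿ (c>1) ≺ n! ≺ nⁿ.
super-exponential nⁿ dominates exponential base 9 asymptotically.

u(n) grows faster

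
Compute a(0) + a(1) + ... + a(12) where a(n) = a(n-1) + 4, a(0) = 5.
Computing the sequence terms: 5, 9, 13, 17, 21, 25, 29, 33, 37, 41, 45, 49, 53
Adding these values together:

377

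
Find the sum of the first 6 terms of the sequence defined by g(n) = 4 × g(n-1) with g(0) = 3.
Computing the sequence terms: 3, 12, 48, 192, 768, 3072
Adding these values together:

4095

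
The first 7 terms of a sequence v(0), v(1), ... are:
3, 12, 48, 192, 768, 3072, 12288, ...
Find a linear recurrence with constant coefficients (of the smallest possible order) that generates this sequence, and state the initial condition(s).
Look for the lowest-order linear relation among consecutive terms.
Observation: each term is 4× the previous.
Check at n=2: 4·12 = 48. ✓

v(n) = 4 × v(n-1), v(0) = 3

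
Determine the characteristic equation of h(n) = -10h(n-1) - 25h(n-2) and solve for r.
Substitute h(n) = rⁿ and divide through by rⁿ⁻²: r² + 10r + 25 = 0
Factor: (r + 5)² = 0, so r = -5 (double root).
General solution: h(n) = (A + Bn)·(-5)ⁿ

Characteristic: r² + 10r + 25 = 0, Roots: r = -5 (double root)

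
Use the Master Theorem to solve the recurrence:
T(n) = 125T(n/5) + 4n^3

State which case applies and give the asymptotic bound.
Master Theorem template: T(n) = a·T(n/b) + f(n).
Here: a=125, b=5, f(n)=4n^3
Compute log_b(a) = log_5(125) = 3.
f(n) = 4n^3 = Θ(n^3). Case 2: T(n) = Θ(n^3 log n).

Case 2: T(n) = Θ(n^3 log n)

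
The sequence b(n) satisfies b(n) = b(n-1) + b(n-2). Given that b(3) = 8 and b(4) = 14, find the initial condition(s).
Work backwards using b(k) = b(k+2) - b(k+1):
b(2) = b(4) - b(3) = 14 - 8 = 6
b(1) = b(3) - b(2) = 8 - 6 = 2
b(0) = b(2) - b(1) = 6 - 2 = 4

b(0) = 4, b(1) = 2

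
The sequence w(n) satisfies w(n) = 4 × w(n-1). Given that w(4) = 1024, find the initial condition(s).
In general w(n) = 4ⁿ · w(0). At n = 4: w(0) = w(4) / 4^4 = 1024 / 256 = 4.

w(0) = 4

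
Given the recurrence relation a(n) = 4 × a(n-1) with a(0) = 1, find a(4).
Computing step by step:
a(0) = 1
a(1) = 4 × 1 = 4
a(2) = 4 × 4 = 16
a(3) = 4 × 16 = 64
a(4) = 4 × 64 = 256

256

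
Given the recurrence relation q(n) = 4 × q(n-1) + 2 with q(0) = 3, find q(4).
Computing step by step:
q(0) = 3
q(1) = 4 × 3 + 2 = 14
q(2) = 4 × 14 + 2 = 58
q(3) = 4 × 58 + 2 = 234
q(4) = 4 × 234 + 2 = 938

938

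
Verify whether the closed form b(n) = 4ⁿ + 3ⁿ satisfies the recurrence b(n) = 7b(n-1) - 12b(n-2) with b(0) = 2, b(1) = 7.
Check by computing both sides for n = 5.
From the recurrence with b(0) = 2, b(1) = 7:
  b(0) = 2, b(1) = 7, b(2) = 25, b(3) = 91, b(4) = 337, b(5) = 1267
  so the recurrence gives b(5) = 1267.
From the proposed closed form b(n) = 4ⁿ + 3ⁿ:
  b(5) = 1267.
Both sides give 1267 at n = 5, and the initial condition(s) match, so the closed form is consistent.

Yes, the closed form is correct.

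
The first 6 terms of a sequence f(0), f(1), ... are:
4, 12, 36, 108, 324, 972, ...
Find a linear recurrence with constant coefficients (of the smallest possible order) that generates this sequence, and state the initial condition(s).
Look for the lowest-order linear relation among consecutive terms.
Observation: each term is 3× the previous.
Check at n=2: 3·12 = 36. ✓

f(n) = 3 × f(n-1), f(0) = 4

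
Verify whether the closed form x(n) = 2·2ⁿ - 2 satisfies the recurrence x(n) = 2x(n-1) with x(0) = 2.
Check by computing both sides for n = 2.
From the recurrence with x(0) = 2:
  x(0) = 2, x(1) = 4, x(2) = 8
  so the recurrence gives x(2) = 8.
From the proposed closed form x(n) = 2·2ⁿ - 2:
  x(2) = 6.
The recurrence gives 8 but the closed form gives 6, so the closed form does not satisfy the recurrence.

No, the closed form is incorrect.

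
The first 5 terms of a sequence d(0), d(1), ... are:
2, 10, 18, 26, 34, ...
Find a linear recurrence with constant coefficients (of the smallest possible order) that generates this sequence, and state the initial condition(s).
Look for the lowest-order linear relation among consecutive terms.
Observation: consecutive differences are constant (= 8).
Check at n=2: 1·10 + 8 = 18. ✓

d(n) = d(n-1) + 8, d(0) = 2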